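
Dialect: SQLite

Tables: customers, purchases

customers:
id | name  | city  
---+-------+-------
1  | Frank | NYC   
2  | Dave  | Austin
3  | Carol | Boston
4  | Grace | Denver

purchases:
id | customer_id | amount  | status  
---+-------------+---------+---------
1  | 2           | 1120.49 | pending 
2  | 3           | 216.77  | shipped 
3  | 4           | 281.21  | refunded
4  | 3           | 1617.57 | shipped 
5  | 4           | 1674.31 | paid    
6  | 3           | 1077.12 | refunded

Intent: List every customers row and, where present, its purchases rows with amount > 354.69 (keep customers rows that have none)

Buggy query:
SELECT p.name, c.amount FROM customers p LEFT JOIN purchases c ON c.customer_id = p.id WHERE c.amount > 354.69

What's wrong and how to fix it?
Bug: A WHERE condition on the right-hand table after LEFT JOIN drops unmatched parents

Fix: Put 'c.amount > 354.69' in the JOIN's ON clause instead of WHERE

Corrected query:
SELECT p.name, c.amount FROM customers p LEFT JOIN purchases c ON c.customer_id = p.id AND c.amount > 354.69

Result:
name  | amount 
------+--------
Frank | NULL   
Dave  | 1120.49
Carol | 1077.12
Carol | 1617.57
Grace | 1674.31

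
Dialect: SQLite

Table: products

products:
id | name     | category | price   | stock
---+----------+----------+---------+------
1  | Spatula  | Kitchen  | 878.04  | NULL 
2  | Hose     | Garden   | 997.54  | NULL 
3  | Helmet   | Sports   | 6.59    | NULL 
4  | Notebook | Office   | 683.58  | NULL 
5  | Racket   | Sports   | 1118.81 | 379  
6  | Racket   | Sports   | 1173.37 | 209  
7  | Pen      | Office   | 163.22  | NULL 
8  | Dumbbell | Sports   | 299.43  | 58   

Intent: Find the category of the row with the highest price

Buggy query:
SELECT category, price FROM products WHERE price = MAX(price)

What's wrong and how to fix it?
Bug: WHERE is evaluated per row; an aggregate over the whole table isn't defined there

Fix: Use a subquery: WHERE price = (SELECT MAX(price) FROM products)

Corrected query:
SELECT category, price FROM products WHERE price = (SELECT MAX(price) FROM products)

Result:
category | price  
---------+--------
Sports   | 1173.37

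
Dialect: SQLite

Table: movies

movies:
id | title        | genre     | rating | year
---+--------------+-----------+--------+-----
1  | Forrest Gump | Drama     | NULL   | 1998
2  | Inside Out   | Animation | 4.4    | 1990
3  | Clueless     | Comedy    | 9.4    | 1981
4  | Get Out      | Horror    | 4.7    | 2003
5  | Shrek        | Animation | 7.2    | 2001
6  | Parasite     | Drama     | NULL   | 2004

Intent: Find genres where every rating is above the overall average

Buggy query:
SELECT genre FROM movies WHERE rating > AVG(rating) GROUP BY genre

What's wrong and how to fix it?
Bug: WHERE evaluates per row before aggregation, so AVG() is unavailable

Fix: Compute the overall average in a scalar subquery and compare each group's MIN against it in HAVING

Corrected query:
SELECT genre FROM movies GROUP BY genre HAVING MIN(rating) > (SELECT AVG(rating) FROM movies)

Result:
genre 
------
Comedy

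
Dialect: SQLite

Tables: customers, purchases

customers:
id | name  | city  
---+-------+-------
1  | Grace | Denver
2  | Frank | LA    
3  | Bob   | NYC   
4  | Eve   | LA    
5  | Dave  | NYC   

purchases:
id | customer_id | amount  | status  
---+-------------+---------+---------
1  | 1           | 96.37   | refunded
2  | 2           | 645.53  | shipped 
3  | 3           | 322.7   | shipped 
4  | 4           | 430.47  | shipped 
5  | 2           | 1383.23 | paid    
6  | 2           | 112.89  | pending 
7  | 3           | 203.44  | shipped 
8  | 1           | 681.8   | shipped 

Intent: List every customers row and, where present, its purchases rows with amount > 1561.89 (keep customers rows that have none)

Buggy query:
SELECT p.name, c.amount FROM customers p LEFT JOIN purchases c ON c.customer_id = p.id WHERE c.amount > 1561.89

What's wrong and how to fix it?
Bug: Filtering c.amount in WHERE discards the NULL rows produced by LEFT JOIN, turning it into an inner join

Fix: Put 'c.amount > 1561.89' in the JOIN's ON clause instead of WHERE

Corrected query:
SELECT p.name, c.amount FROM customers p LEFT JOIN purchases c ON c.customer_id = p.id AND c.amount > 1561.89

Result:
name  | amount
------+-------
Grace | NULL  
Frank | NULL  
Bob   | NULL  
Eve   | NULL  
Dave  | NULL  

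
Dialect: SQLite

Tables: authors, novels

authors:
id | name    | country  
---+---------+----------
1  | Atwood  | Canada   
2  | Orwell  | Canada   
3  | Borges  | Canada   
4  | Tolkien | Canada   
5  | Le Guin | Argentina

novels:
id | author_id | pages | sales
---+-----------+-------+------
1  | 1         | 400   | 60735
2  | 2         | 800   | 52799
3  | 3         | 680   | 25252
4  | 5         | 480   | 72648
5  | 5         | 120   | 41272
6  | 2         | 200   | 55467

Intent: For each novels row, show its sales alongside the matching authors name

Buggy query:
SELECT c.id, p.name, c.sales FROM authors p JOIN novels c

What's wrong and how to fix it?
Bug: JOIN with no ON clause produces a cartesian product; every novels row pairs with every authors row

Fix: Specify the join condition linking the foreign key to the parent id

Corrected query:
SELECT c.id, p.name, c.sales FROM authors p JOIN novels c ON c.author_id = p.id

Result:
id | name    | sales
---+---------+------
1  | Atwood  | 60735
2  | Orwell  | 52799
3  | Borges  | 25252
4  | Le Guin | 72648
5  | Le Guin | 41272
6  | Orwell  | 55467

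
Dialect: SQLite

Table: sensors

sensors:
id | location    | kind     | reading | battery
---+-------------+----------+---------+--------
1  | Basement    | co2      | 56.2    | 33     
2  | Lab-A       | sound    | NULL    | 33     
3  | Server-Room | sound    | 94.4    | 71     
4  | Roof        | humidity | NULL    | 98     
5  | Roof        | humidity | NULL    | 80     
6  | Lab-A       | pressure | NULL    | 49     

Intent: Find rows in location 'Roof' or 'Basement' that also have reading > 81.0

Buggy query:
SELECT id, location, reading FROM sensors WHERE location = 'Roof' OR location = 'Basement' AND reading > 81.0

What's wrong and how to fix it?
Bug: AND binds tighter than OR, so this parses as location = 'Roof' OR (location = 'Basement' AND reading > 81.0)

Fix: Add parentheses around the OR so the AND applies to both alternatives

Corrected query:
SELECT id, location, reading FROM sensors WHERE (location = 'Roof' OR location = 'Basement') AND reading > 81.0

Result:
(no rows)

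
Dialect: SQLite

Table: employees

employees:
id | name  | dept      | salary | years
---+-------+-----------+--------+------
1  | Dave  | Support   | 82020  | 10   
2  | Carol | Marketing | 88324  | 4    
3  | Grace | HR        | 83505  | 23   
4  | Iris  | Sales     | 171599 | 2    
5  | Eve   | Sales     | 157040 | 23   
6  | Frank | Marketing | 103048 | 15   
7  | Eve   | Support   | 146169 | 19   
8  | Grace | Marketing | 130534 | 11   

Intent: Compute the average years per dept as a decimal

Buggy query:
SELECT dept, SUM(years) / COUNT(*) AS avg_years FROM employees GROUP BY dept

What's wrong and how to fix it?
Bug: Both operands are integers, so '/' performs integer division and truncates

Fix: Cast one side to REAL so the division keeps the fractional part

Corrected query:
SELECT dept, SUM(years) * 1.0 / COUNT(*) AS avg_years FROM employees GROUP BY dept

Result:
dept      | avg_years
----------+----------
HR        | 23       
Marketing | 10       
Sales     | 12.5     
Support   | 14.5     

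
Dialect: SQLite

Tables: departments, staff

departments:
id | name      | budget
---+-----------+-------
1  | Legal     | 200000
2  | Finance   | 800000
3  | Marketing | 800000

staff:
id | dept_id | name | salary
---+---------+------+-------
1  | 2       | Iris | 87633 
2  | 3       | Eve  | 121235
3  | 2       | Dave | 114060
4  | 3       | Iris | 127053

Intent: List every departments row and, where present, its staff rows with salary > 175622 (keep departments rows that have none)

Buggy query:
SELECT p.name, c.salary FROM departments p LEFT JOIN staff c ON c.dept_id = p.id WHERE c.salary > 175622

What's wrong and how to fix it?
Bug: A WHERE condition on the right-hand table after LEFT JOIN drops unmatched parents

Fix: Move the right-table condition into the ON clause so unmatched parents are kept

Corrected query:
SELECT p.name, c.salary FROM departments p LEFT JOIN staff c ON c.dept_id = p.id AND c.salary > 175622

Result:
name      | salary
----------+-------
Legal     | NULL  
Finance   | NULL  
Marketing | NULL  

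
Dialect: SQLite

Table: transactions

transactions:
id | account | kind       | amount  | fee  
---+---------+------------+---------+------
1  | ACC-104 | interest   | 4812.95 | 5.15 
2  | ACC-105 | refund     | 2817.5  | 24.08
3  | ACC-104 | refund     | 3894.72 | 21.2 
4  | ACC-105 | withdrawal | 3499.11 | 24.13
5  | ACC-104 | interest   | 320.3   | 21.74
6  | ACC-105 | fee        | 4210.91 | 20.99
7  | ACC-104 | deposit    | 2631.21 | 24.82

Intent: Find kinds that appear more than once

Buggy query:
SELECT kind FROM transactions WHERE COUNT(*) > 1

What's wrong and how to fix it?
Bug: COUNT(*) is an aggregate and cannot be used in WHERE

Fix: Group first, then use HAVING for the count condition

Corrected query:
SELECT kind FROM transactions GROUP BY kind HAVING COUNT(*) > 1

Result:
kind    
--------
interest
refund  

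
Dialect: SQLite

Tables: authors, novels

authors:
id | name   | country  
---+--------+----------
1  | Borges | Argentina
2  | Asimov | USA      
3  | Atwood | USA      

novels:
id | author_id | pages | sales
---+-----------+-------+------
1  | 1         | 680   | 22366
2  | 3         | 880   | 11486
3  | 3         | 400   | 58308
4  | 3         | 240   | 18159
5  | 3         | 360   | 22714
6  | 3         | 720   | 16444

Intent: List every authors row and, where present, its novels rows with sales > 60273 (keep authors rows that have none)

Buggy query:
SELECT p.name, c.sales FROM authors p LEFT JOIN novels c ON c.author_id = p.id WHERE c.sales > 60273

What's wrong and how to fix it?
Bug: A WHERE condition on the right-hand table after LEFT JOIN drops unmatched parents

Fix: Move the right-table condition into the ON clause so unmatched parents are kept

Corrected query:
SELECT p.name, c.sales FROM authors p LEFT JOIN novels c ON c.author_id = p.id AND c.sales > 60273

Result:
name   | sales
-------+------
Borges | NULL 
Asimov | NULL 
Atwood | NULL 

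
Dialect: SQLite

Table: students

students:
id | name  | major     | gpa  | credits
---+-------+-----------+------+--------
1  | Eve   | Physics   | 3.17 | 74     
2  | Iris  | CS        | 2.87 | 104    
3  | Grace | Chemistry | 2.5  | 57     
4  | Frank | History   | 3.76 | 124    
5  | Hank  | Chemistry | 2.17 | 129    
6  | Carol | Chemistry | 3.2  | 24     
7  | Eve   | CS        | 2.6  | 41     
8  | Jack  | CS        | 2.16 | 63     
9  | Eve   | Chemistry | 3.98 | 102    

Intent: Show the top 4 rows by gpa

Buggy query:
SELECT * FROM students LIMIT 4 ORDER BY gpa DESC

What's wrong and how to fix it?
Bug: LIMIT must come after ORDER BY

Fix: Swap the clauses: ORDER BY first, then LIMIT

Corrected query:
SELECT * FROM students ORDER BY gpa DESC LIMIT 4

Result:
id | name  | major     | gpa  | credits
---+-------+-----------+------+--------
9  | Eve   | Chemistry | 3.98 | 102    
4  | Frank | History   | 3.76 | 124    
6  | Carol | Chemistry | 3.2  | 24     
1  | Eve   | Physics   | 3.17 | 74     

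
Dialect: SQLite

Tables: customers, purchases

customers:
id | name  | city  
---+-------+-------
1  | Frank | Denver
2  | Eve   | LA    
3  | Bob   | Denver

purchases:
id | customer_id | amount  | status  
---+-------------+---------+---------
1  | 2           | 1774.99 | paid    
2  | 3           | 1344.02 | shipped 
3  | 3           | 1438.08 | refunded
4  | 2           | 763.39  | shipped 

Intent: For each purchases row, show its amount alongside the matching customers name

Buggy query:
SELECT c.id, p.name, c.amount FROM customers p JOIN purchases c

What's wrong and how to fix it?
Bug: Missing join condition: each purchases row is matched to all customers rows instead of just its own

Fix: Specify the join condition linking the foreign key to the parent id

Corrected query:
SELECT c.id, p.name, c.amount FROM customers p JOIN purchases c ON c.customer_id = p.id

Result:
id | name | amount 
---+------+--------
1  | Eve  | 1774.99
2  | Bob  | 1344.02
3  | Bob  | 1438.08
4  | Eve  | 763.39 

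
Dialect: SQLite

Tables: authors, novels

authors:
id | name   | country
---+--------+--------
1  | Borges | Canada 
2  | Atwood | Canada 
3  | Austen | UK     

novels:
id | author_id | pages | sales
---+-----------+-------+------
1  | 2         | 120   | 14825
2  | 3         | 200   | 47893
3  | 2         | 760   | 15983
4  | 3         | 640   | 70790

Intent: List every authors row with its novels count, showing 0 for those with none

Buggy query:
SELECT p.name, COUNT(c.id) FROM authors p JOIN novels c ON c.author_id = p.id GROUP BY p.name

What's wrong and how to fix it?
Bug: An inner join excludes parents with zero children

Fix: Switch to LEFT JOIN to retain unmatched parent rows

Corrected query:
SELECT p.name, COUNT(c.id) FROM authors p LEFT JOIN novels c ON c.author_id = p.id GROUP BY p.name

Result:
name   | COUNT(c.id)
-------+------------
Atwood | 2          
Austen | 2          
Borges | 0          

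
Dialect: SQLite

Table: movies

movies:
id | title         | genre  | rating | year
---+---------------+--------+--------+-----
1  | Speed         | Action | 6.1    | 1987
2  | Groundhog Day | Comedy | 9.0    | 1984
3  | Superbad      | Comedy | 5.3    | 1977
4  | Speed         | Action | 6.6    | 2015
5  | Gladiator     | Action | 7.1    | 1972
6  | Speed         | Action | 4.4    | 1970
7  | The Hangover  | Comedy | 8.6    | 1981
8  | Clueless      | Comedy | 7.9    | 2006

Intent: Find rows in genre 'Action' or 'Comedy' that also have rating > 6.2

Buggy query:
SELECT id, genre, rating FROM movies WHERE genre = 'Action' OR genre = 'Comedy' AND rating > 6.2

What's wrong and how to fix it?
Bug: AND binds tighter than OR, so this parses as genre = 'Action' OR (genre = 'Comedy' AND rating > 6.2)

Fix: Add parentheses around the OR so the AND applies to both alternatives

Corrected query:
SELECT id, genre, rating FROM movies WHERE (genre = 'Action' OR genre = 'Comedy') AND rating > 6.2

Result:
id | genre  | rating
---+--------+-------
2  | Comedy | 9     
4  | Action | 6.6   
5  | Action | 7.1   
7  | Comedy | 8.6   
8  | Comedy | 7.9   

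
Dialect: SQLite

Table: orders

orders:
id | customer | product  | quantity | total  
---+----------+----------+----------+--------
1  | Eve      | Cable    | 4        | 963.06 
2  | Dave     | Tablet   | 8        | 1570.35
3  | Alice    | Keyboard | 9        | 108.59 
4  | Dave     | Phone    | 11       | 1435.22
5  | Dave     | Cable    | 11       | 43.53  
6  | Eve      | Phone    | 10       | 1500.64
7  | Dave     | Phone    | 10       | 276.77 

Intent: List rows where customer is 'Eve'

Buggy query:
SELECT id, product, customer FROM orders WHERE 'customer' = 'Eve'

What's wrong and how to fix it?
Bug: Single quotes denote string literals in SQL; the column name is being compared as a constant string

Fix: Remove the quotes around the column name (or use double quotes for an identifier)

Corrected query:
SELECT id, product, customer FROM orders WHERE customer = 'Eve'

Result:
id | product | customer
---+---------+---------
1  | Cable   | Eve     
6  | Phone   | Eve     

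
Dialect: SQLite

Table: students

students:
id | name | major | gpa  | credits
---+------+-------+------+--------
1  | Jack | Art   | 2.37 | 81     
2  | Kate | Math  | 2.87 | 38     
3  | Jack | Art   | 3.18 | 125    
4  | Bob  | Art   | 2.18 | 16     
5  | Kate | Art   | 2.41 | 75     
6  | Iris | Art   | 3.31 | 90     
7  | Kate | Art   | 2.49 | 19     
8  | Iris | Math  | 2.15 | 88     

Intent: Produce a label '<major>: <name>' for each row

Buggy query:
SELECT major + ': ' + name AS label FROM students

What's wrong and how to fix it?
Bug: SQLite uses || for string concatenation; + coerces text to numbers (yielding 0)

Fix: Use the || operator for string concatenation

Corrected query:
SELECT major || ': ' || name AS label FROM students

Result:
label     
----------
Art: Jack 
Math: Kate
Art: Jack 
Art: Bob  
Art: Kate 
Art: Iris 
Art: Kate 
Math: Iris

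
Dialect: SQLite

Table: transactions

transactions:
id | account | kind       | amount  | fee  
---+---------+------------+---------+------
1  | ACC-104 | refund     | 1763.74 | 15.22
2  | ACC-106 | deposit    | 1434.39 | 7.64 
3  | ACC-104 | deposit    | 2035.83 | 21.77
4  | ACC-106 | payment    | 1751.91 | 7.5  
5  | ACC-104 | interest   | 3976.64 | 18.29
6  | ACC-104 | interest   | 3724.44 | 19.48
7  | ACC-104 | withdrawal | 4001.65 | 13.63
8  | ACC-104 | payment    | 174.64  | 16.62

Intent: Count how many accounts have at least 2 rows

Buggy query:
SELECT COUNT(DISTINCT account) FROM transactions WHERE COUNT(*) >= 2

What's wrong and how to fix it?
Bug: WHERE filters individual rows, not groups, so a group-level COUNT is invalid there

Fix: Group first with HAVING COUNT(*) >= 2, then COUNT the resulting groups

Corrected query:
SELECT COUNT(*) FROM (SELECT account FROM transactions GROUP BY account HAVING COUNT(*) >= 2)

Result:
COUNT(*)
--------
2       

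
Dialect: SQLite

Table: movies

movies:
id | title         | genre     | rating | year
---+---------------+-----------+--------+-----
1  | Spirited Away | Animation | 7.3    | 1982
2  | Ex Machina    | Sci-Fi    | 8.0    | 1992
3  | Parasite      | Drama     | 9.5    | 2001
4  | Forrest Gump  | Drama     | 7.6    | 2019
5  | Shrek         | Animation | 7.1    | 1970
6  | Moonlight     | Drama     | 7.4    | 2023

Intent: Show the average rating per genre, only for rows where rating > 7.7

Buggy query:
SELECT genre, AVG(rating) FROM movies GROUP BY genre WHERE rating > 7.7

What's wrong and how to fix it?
Bug: WHERE cannot follow GROUP BY

Fix: Move the WHERE clause before GROUP BY

Corrected query:
SELECT genre, AVG(rating) FROM movies WHERE rating > 7.7 GROUP BY genre

Result:
genre  | AVG(rating)
-------+------------
Drama  | 9.5        
Sci-Fi | 8          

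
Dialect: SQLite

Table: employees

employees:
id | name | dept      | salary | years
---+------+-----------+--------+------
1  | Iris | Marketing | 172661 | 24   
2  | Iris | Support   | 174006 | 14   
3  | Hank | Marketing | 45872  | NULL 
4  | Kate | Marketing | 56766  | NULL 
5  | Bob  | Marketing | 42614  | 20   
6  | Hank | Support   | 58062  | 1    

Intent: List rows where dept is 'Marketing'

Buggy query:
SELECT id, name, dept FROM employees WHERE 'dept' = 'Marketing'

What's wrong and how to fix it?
Bug: Single quotes denote string literals in SQL; the column name is being compared as a constant string

Fix: Remove the quotes around the column name (or use double quotes for an identifier)

Corrected query:
SELECT id, name, dept FROM employees WHERE dept = 'Marketing'

Result:
id | name | dept     
---+------+----------
1  | Iris | Marketing
3  | Hank | Marketing
4  | Kate | Marketing
5  | Bob  | Marketing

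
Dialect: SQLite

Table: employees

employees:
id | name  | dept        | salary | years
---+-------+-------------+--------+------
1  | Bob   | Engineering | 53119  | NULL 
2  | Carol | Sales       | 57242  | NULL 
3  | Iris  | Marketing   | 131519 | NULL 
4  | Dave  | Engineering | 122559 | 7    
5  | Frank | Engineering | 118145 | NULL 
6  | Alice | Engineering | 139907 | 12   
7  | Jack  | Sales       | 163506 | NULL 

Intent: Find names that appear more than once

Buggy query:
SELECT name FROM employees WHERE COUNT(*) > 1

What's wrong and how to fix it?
Bug: COUNT(*) is an aggregate and cannot be used in WHERE

Fix: Group first, then use HAVING for the count condition

Corrected query:
SELECT name FROM employees GROUP BY name HAVING COUNT(*) > 1

Result:
(no rows)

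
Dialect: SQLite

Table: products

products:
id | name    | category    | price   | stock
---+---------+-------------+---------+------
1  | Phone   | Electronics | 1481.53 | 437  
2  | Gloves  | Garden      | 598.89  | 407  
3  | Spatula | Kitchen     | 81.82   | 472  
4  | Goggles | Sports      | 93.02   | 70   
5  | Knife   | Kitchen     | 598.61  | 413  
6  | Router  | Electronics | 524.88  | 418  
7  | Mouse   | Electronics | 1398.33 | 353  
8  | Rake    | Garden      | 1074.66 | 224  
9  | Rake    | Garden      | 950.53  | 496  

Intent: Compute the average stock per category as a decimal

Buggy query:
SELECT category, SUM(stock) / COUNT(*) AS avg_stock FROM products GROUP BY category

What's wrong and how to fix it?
Bug: SUM(stock) and COUNT(*) are both integers; the division truncates the fractional part

Fix: Multiply by 1.0 (or CAST to REAL) to force floating-point division

Corrected query:
SELECT category, SUM(stock) * 1.0 / COUNT(*) AS avg_stock FROM products GROUP BY category

Result:
category    | avg_stock 
------------+-----------
Electronics | 402.666667
Garden      | 375.666667
Kitchen     | 442.5     
Sports      | 70        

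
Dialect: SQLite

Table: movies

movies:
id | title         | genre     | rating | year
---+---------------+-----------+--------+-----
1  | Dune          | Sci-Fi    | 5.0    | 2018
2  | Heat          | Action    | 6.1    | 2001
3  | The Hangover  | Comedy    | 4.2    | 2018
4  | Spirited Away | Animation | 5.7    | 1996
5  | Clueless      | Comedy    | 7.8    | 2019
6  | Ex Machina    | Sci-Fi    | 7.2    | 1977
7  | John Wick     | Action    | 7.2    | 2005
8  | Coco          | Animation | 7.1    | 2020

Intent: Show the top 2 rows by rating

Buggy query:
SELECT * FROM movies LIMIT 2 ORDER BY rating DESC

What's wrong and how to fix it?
Bug: LIMIT must come after ORDER BY

Fix: Sort with ORDER BY, then apply LIMIT

Corrected query:
SELECT * FROM movies ORDER BY rating DESC LIMIT 2

Result:
id | title      | genre  | rating | year
---+------------+--------+--------+-----
5  | Clueless   | Comedy | 7.8    | 2019
6  | Ex Machina | Sci-Fi | 7.2    | 1977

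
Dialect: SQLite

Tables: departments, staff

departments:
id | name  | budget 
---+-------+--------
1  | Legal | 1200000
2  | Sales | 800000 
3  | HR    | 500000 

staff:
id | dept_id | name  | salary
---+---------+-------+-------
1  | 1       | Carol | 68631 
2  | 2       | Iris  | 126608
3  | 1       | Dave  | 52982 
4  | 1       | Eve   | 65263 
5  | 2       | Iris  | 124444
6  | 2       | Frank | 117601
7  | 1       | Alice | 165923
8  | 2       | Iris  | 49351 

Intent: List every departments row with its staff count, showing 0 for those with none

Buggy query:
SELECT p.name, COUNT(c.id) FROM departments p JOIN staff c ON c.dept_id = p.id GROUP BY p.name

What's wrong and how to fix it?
Bug: An inner join excludes parents with zero children

Fix: Switch to LEFT JOIN to retain unmatched parent rows

Corrected query:
SELECT p.name, COUNT(c.id) FROM departments p LEFT JOIN staff c ON c.dept_id = p.id GROUP BY p.name

Result:
name  | COUNT(c.id)
------+------------
HR    | 0          
Legal | 4          
Sales | 4          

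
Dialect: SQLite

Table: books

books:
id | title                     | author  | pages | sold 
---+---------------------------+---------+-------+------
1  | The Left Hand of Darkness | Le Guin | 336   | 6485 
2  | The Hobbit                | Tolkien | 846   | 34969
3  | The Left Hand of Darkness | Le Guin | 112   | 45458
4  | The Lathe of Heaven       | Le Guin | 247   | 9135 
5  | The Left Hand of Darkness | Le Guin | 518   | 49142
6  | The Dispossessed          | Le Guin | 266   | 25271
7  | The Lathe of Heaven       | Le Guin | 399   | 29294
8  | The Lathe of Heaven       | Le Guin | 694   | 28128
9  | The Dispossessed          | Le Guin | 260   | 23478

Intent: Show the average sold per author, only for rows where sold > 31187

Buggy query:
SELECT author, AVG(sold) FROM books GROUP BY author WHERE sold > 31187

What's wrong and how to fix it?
Bug: WHERE cannot follow GROUP BY

Fix: Move the WHERE clause before GROUP BY

Corrected query:
SELECT author, AVG(sold) FROM books WHERE sold > 31187 GROUP BY author

Result:
author  | AVG(sold)
--------+----------
Le Guin | 47300    
Tolkien | 34969    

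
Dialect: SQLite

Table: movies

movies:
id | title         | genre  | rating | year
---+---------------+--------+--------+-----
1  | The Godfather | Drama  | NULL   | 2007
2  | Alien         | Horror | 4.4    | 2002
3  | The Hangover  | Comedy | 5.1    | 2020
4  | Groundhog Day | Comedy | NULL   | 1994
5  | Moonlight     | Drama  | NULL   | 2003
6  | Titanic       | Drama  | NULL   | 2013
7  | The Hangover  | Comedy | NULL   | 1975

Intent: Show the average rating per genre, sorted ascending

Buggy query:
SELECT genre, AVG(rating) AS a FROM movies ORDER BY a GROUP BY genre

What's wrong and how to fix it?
Bug: GROUP BY must precede ORDER BY

Fix: Reorder: SELECT … FROM … GROUP BY … ORDER BY …

Corrected query:
SELECT genre, AVG(rating) AS a FROM movies GROUP BY genre ORDER BY a

Result:
genre  | a   
-------+-----
Drama  | NULL
Horror | 4.4 
Comedy | 5.1 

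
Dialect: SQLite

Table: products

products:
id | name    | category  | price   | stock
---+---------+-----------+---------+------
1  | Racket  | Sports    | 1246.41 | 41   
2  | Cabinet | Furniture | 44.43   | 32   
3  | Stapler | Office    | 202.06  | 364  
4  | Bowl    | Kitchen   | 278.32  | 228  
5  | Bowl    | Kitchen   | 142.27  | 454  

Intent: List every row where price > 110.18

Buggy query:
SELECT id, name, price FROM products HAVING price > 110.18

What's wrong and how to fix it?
Bug: This is a non-aggregate query (no GROUP BY, no aggregates), so in SQLite the HAVING clause is invalid here; a row-level condition belongs in WHERE

Fix: Use WHERE for row-level filtering

Corrected query:
SELECT id, name, price FROM products WHERE price > 110.18

Result:
id | name    | price  
---+---------+--------
1  | Racket  | 1246.41
3  | Stapler | 202.06 
4  | Bowl    | 278.32 
5  | Bowl    | 142.27 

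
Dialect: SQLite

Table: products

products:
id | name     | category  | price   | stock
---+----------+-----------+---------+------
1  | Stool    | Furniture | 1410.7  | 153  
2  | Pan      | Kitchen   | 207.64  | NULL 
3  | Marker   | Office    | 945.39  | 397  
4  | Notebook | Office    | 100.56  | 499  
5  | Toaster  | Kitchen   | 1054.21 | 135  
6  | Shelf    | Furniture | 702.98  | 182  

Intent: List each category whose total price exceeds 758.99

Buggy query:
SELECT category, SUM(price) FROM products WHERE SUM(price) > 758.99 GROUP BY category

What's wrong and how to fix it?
Bug: SUM(price) is an aggregate, but WHERE filters rows before aggregation

Fix: Move the aggregate condition to a HAVING clause

Corrected query:
SELECT category, SUM(price) FROM products GROUP BY category HAVING SUM(price) > 758.99

Result:
category  | SUM(price)
----------+-----------
Furniture | 2113.68   
Kitchen   | 1261.85   
Office    | 1045.95   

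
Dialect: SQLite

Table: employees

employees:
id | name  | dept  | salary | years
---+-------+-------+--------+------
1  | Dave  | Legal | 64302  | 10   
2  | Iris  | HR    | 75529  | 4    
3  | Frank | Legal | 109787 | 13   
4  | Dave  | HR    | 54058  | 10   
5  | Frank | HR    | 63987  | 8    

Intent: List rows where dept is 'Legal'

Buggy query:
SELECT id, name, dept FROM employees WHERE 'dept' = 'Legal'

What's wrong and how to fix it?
Bug: 'dept' in single quotes is a string literal, not the column; the comparison is literal-vs-literal and never true

Fix: Reference the column as dept without single quotes

Corrected query:
SELECT id, name, dept FROM employees WHERE dept = 'Legal'

Result:
id | name  | dept 
---+-------+------
1  | Dave  | Legal
3  | Frank | Legal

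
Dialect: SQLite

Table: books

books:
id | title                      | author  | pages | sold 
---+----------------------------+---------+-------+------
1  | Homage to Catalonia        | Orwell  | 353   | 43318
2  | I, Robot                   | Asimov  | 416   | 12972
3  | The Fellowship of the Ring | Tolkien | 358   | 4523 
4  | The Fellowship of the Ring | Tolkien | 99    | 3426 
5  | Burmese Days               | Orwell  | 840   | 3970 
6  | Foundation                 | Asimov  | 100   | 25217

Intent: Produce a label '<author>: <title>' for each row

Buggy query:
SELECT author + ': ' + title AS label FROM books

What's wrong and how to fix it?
Bug: SQLite uses || for string concatenation; + coerces text to numbers (yielding 0)

Fix: Replace + with || to concatenate text

Corrected query:
SELECT author || ': ' || title AS label FROM books

Result:
label                              
-----------------------------------
Orwell: Homage to Catalonia        
Asimov: I, Robot                   
Tolkien: The Fellowship of the Ring
Tolkien: The Fellowship of the Ring
Orwell: Burmese Days               
Asimov: Foundation                 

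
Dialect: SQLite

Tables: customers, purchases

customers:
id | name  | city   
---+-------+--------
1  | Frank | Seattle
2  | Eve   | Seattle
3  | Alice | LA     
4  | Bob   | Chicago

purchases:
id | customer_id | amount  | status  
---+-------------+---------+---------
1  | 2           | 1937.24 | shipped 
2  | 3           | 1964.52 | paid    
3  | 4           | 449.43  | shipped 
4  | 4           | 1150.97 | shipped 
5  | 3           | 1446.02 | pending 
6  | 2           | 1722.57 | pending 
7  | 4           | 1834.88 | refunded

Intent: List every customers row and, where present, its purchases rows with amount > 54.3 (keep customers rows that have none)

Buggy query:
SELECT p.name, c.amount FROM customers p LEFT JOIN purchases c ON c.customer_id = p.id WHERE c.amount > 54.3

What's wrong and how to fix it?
Bug: A WHERE condition on the right-hand table after LEFT JOIN drops unmatched parents

Fix: Move the right-table condition into the ON clause so unmatched parents are kept

Corrected query:
SELECT p.name, c.amount FROM customers p LEFT JOIN purchases c ON c.customer_id = p.id AND c.amount > 54.3

Result:
name  | amount 
------+--------
Frank | NULL   
Eve   | 1722.57
Eve   | 1937.24
Alice | 1446.02
Alice | 1964.52
Bob   | 449.43 
Bob   | 1150.97
Bob   | 1834.88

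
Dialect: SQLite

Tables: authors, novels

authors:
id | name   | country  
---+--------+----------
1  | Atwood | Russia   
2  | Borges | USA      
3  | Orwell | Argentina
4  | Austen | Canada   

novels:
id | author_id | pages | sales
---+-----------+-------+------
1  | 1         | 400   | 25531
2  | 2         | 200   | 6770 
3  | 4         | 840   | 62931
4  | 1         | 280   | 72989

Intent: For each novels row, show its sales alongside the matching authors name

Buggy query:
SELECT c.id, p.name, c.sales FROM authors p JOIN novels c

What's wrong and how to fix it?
Bug: Missing join condition: each novels row is matched to all authors rows instead of just its own

Fix: Add ON c.author_id = p.id to the JOIN

Corrected query:
SELECT c.id, p.name, c.sales FROM authors p JOIN novels c ON c.author_id = p.id

Result:
id | name   | sales
---+--------+------
1  | Atwood | 25531
2  | Borges | 6770 
3  | Austen | 62931
4  | Atwood | 72989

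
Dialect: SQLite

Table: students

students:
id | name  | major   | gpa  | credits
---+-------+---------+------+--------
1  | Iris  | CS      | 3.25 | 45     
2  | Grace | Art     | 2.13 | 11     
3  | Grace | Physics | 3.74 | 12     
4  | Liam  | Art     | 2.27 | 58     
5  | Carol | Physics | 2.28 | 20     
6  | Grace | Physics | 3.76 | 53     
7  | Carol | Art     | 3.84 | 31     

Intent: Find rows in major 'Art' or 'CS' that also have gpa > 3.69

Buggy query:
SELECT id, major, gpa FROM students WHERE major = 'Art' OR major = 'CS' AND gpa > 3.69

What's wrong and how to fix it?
Bug: Without parentheses, AND is evaluated before OR, so the gpa filter only applies to the 'CS' branch

Fix: Group the OR with parentheses (or use IN), then AND the threshold

Corrected query:
SELECT id, major, gpa FROM students WHERE (major = 'Art' OR major = 'CS') AND gpa > 3.69

Result:
id | major | gpa 
---+-------+-----
7  | Art   | 3.84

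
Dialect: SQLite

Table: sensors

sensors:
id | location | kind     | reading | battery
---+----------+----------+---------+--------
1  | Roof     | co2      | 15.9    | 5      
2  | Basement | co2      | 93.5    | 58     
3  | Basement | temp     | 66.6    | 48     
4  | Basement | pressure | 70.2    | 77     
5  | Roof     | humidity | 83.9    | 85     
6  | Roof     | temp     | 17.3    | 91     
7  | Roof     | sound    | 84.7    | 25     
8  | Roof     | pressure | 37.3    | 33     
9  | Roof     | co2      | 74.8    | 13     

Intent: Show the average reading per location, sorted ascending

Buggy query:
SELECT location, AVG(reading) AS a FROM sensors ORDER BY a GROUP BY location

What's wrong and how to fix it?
Bug: ORDER BY appears before GROUP BY; SQL clause order requires GROUP BY first

Fix: Move ORDER BY to the end, after GROUP BY

Corrected query:
SELECT location, AVG(reading) AS a FROM sensors GROUP BY location ORDER BY a

Result:
location | a        
---------+----------
Roof     | 52.316667
Basement | 76.766667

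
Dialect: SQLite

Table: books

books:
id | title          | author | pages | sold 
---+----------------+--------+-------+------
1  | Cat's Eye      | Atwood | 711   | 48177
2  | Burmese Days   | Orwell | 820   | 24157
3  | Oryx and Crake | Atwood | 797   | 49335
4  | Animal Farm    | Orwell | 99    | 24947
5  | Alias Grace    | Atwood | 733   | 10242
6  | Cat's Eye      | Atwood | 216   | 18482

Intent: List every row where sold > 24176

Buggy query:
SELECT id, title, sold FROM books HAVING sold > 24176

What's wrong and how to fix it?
Bug: HAVING filters the output of aggregation, but this query has no GROUP BY and no aggregate functions, so SQLite rejects it (HAVING clause on a non-aggregate query); the condition here is per row

Fix: Use WHERE for row-level filtering

Corrected query:
SELECT id, title, sold FROM books WHERE sold > 24176

Result:
id | title          | sold 
---+----------------+------
1  | Cat's Eye      | 48177
3  | Oryx and Crake | 49335
4  | Animal Farm    | 24947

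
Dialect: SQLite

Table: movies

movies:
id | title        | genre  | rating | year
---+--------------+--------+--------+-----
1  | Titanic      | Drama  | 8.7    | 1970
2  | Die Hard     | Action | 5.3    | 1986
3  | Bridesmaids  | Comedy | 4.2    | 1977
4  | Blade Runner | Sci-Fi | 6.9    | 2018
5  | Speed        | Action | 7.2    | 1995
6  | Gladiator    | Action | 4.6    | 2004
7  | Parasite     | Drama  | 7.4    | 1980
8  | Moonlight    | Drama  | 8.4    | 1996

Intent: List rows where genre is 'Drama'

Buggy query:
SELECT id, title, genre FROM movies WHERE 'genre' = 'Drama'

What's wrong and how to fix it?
Bug: 'genre' in single quotes is a string literal, not the column; the comparison is literal-vs-literal and never true

Fix: Reference the column as genre without single quotes

Corrected query:
SELECT id, title, genre FROM movies WHERE genre = 'Drama'

Result:
id | title     | genre
---+-----------+------
1  | Titanic   | Drama
7  | Parasite  | Drama
8  | Moonlight | Drama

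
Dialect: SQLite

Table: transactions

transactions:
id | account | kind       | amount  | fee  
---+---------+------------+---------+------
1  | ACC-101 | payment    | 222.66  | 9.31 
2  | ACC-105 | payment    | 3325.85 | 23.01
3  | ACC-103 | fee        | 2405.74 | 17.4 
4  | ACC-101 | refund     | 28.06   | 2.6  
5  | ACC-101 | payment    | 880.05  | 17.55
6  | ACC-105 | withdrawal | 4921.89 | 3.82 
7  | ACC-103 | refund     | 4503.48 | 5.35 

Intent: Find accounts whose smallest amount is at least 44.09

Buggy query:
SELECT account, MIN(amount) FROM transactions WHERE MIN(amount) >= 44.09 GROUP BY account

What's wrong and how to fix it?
Bug: MIN() in WHERE is a misuse of aggregate

Fix: Use HAVING for the per-group MIN condition

Corrected query:
SELECT account, MIN(amount) FROM transactions GROUP BY account HAVING MIN(amount) >= 44.09

Result:
account | MIN(amount)
--------+------------
ACC-103 | 2405.74    
ACC-105 | 3325.85    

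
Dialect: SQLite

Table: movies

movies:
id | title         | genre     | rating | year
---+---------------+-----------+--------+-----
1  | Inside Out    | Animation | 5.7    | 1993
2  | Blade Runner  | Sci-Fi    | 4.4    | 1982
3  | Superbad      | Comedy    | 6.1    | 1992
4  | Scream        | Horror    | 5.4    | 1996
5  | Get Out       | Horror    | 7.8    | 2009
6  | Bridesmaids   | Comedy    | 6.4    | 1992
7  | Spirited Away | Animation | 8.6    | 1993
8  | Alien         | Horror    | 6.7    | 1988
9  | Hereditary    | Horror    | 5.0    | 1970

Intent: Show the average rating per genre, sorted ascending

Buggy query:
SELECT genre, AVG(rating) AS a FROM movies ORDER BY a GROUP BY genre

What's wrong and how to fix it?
Bug: GROUP BY must precede ORDER BY

Fix: Reorder: SELECT … FROM … GROUP BY … ORDER BY …

Corrected query:
SELECT genre, AVG(rating) AS a FROM movies GROUP BY genre ORDER BY a

Result:
genre     | a    
----------+------
Sci-Fi    | 4.4  
Horror    | 6.225
Comedy    | 6.25 
Animation | 7.15 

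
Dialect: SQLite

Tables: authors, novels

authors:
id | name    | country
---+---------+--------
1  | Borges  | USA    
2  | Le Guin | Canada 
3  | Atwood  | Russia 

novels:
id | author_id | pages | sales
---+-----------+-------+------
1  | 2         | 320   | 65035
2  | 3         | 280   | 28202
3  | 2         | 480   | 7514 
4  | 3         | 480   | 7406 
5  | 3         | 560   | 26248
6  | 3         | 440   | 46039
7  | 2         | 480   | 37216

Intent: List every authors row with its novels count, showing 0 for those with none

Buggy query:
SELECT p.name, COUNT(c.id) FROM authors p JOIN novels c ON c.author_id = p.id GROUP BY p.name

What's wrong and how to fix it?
Bug: An inner join excludes parents with zero children

Fix: Switch to LEFT JOIN to retain unmatched parent rows

Corrected query:
SELECT p.name, COUNT(c.id) FROM authors p LEFT JOIN novels c ON c.author_id = p.id GROUP BY p.name

Result:
name    | COUNT(c.id)
--------+------------
Atwood  | 4          
Borges  | 0          
Le Guin | 3          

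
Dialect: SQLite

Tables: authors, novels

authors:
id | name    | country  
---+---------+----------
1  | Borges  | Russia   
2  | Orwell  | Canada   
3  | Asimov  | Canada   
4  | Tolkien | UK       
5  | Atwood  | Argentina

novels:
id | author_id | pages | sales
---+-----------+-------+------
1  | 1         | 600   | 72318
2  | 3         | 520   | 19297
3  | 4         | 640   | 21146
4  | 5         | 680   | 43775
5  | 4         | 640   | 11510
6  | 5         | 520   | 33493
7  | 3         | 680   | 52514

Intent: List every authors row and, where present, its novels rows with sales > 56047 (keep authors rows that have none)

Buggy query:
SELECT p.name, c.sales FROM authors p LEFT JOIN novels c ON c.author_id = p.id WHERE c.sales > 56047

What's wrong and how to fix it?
Bug: Filtering c.sales in WHERE discards the NULL rows produced by LEFT JOIN, turning it into an inner join

Fix: Put 'c.sales > 56047' in the JOIN's ON clause instead of WHERE

Corrected query:
SELECT p.name, c.sales FROM authors p LEFT JOIN novels c ON c.author_id = p.id AND c.sales > 56047

Result:
name    | sales
--------+------
Borges  | 72318
Orwell  | NULL 
Asimov  | NULL 
Tolkien | NULL 
Atwood  | NULL 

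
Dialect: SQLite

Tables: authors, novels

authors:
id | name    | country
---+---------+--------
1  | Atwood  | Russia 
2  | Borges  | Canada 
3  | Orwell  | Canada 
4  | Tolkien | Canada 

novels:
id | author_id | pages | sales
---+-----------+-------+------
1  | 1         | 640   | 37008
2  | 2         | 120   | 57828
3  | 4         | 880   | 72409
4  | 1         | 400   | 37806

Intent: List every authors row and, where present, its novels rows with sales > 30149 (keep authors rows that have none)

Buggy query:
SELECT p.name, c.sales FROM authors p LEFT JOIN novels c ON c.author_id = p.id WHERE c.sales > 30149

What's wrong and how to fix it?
Bug: Filtering c.sales in WHERE discards the NULL rows produced by LEFT JOIN, turning it into an inner join

Fix: Move the right-table condition into the ON clause so unmatched parents are kept

Corrected query:
SELECT p.name, c.sales FROM authors p LEFT JOIN novels c ON c.author_id = p.id AND c.sales > 30149

Result:
name    | sales
--------+------
Atwood  | 37008
Atwood  | 37806
Borges  | 57828
Orwell  | NULL 
Tolkien | 72409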